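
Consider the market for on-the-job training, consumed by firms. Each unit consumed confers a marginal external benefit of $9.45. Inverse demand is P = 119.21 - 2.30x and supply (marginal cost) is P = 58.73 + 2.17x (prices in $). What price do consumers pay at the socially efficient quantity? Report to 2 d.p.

Social marginal benefit = demand + MEB = 128.66 - 2.30x.
Set SMB = MC: 128.66 - 2.30x = 58.73 + 2.17x → x* = 15.6443.
Consumer price on the demand curve at x*: 119.21 − 2.30×15.6443 = 83.2281.

P = $83.23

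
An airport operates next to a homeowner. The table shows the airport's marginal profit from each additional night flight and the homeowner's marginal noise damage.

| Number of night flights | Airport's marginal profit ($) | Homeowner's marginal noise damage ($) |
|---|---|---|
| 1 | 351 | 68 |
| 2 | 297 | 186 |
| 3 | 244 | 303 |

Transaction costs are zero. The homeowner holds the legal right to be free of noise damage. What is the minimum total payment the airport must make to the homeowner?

$254

Efficient level: marginal profit ≥ marginal noise damage through level 2, so k* = 2.
With the homeowner holding the right, the airport must at least compensate total damage at k*: 68 + 186 = 254.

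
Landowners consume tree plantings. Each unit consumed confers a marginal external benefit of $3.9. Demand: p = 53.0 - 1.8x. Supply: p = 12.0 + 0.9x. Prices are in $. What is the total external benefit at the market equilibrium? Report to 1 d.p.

$59.2

Market equilibrium (private): 12.0 + 0.9x = 53.0 - 1.8x → x_m = 15.1852.
Total external benefit = MEB × x_m = 3.9 × 15.1852 = 59.2223.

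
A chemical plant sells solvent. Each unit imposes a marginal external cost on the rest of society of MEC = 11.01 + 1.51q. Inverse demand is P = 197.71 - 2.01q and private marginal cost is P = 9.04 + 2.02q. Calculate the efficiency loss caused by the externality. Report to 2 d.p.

DWL = 602.47

Market equilibrium (private): 9.04 + 2.02q = 197.71 - 2.01q → q_m = 46.8164.
Social marginal cost = private MC + MEC = 20.05 + 3.53q.
Set SMC = demand: 20.05 + 3.53q = 197.71 - 2.01q → q* = 32.0686.
Height of the DWL triangle at q_m is SMC(q_m) − demand(q_m) = MEC(q_m) = 81.7027.
DWL = ½ × 14.7478 × 81.7027 = 602.4675.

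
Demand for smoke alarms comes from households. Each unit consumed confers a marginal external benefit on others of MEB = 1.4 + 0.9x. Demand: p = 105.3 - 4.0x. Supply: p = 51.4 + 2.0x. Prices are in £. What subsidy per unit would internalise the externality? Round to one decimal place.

Social marginal benefit = demand + MEB = 106.7 - 3.1x.
Set SMB = MC: 106.7 - 3.1x = 51.4 + 2.0x → x* = 10.8431.
The Pigouvian subsidy equals MEB at x*: 1.4 + 0.9×10.8431 = 11.1588.

subsidy = £11.2 per unit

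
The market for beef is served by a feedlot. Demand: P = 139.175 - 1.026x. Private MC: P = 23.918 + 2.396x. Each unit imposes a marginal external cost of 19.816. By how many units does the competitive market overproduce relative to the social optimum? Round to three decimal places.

Market equilibrium (private): 23.918 + 2.396x = 139.175 - 1.026x → x_m = 33.6812.
Social marginal cost = private MC + MEC = 43.734 + 2.396x.
Set SMC = demand: 43.734 + 2.396x = 139.175 - 1.026x → x* = 27.8904.
Gap = |33.6812 − 27.8904| = 5.7908.

5.791 units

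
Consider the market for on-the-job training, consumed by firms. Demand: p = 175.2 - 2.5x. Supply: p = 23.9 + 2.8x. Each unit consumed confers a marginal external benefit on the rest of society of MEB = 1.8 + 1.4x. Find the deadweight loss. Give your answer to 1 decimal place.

Market equilibrium (private): 23.9 + 2.8x = 175.2 - 2.5x → x_m = 28.5472.
Social marginal benefit = demand + MEB = 177.0 - 1.1x.
Set SMB = MC: 177.0 - 1.1x = 23.9 + 2.8x → x* = 39.2564.
Between x* and x_m the wedge SMB − MC runs linearly from 0 to MEB(x_m), so the loss is a triangle.
DWL = ½ × 10.7092 × 41.7660 = 223.6402.

DWL = 223.6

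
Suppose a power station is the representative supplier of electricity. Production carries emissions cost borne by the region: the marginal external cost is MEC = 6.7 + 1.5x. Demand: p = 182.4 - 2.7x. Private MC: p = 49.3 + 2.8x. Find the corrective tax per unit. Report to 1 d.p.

Social marginal cost = private MC + MEC = 56.0 + 4.3x.
Set SMC = demand: 56.0 + 4.3x = 182.4 - 2.7x → x* = 18.0571.
The Pigouvian tax equals MEC at x*: 6.7 + 1.5×18.0571 = 33.7857.

tax = 33.8 per unit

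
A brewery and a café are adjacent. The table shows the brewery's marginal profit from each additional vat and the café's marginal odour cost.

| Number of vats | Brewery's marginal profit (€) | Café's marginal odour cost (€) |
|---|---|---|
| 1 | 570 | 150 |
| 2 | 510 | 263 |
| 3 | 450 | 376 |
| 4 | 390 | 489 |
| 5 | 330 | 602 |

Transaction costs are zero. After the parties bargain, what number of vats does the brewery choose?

Bargaining reaches the level where marginal profit last exceeds marginal odour cost.
That holds through level 3 (450 ≥ 376) but not at 4 (390 < 489).

3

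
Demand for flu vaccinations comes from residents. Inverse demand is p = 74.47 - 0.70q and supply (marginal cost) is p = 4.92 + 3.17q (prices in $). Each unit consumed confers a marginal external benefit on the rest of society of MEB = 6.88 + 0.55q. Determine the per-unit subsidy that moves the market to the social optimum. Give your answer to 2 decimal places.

subsidy = $19.54 per unit

Social marginal benefit = demand + MEB = 81.35 - 0.15q.
Set SMB = MC: 81.35 - 0.15q = 4.92 + 3.17q → q* = 23.0211.
The Pigouvian subsidy equals MEB at q*: 6.88 + 0.55×23.0211 = 19.5416.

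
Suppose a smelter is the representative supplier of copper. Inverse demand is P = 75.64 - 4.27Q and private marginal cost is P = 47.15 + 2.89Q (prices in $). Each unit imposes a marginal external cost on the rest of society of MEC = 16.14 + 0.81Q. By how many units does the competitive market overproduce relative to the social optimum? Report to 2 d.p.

2.43 units

Market equilibrium (private): 47.15 + 2.89Q = 75.64 - 4.27Q → Q_m = 3.9791.
Social marginal cost = private MC + MEC = 63.29 + 3.70Q.
Set SMC = demand: 63.29 + 3.70Q = 75.64 - 4.27Q → Q* = 1.5496.
Gap = |3.9791 − 1.5496| = 2.4295.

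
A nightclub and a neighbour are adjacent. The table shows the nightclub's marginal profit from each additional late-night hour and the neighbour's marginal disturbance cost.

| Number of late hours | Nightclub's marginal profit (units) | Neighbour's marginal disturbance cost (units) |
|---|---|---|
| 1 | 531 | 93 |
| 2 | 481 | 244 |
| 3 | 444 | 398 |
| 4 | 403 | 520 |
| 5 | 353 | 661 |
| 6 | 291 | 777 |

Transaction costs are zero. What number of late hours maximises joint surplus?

3

Bargaining reaches the level where marginal profit last exceeds marginal disturbance cost.
That holds through level 3 (444 ≥ 398) but not at 4 (403 < 520).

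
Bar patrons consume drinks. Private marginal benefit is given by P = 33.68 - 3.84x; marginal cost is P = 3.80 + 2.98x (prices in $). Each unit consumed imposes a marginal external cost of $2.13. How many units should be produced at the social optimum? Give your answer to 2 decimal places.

x* = 4.07

Social marginal benefit = demand − MEC = 31.55 - 3.84x.
Set SMB = MC: 31.55 - 3.84x = 3.80 + 2.98x → x* = 4.0689.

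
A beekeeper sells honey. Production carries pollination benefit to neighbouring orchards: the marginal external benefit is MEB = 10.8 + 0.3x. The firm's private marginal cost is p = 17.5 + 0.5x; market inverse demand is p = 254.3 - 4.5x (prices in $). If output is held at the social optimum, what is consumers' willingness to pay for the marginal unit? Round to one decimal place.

Social marginal cost = private MC − MEB = 6.7 + 0.2x.
Set SMC = demand: 6.7 + 0.2x = 254.3 - 4.5x → x* = 52.6809.
Consumer price on the demand curve at x*: 254.3 − 4.5×52.6809 = 17.2360.

P = $17.2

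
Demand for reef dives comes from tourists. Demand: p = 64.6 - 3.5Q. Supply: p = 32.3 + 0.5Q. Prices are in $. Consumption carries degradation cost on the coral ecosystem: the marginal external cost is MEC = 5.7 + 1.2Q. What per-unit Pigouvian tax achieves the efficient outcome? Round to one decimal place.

Social marginal benefit = demand − MEC = 58.9 - 4.7Q.
Set SMB = MC: 58.9 - 4.7Q = 32.3 + 0.5Q → Q* = 5.1154.
The Pigouvian tax equals MEC at Q*: 5.7 + 1.2×5.1154 = 11.8385.

tax = $11.8 per unit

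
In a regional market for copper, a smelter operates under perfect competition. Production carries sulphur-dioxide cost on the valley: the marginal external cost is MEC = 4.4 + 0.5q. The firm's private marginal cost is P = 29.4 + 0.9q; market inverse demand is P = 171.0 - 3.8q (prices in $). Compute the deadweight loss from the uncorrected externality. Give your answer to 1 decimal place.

Market equilibrium (private): 29.4 + 0.9q = 171.0 - 3.8q → q_m = 30.1277.
Social marginal cost = private MC + MEC = 33.8 + 1.4q.
Set SMC = demand: 33.8 + 1.4q = 171.0 - 3.8q → q* = 26.3846.
The loss is the area between SMC and demand from q* to q_m; with linear curves that's a triangle of height MEC(q_m).
DWL = ½ × 3.7431 × 19.4638 = 36.4275.

DWL = $36.4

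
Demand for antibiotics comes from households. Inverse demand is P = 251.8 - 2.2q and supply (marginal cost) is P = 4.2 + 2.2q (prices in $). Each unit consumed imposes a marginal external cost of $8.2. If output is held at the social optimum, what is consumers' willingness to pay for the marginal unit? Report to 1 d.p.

P = $132.1

Social marginal benefit = demand − MEC = 243.6 - 2.2q.
Set SMB = MC: 243.6 - 2.2q = 4.2 + 2.2q → q* = 54.4091.
Consumer price on the demand curve at q*: 251.8 − 2.2×54.4091 = 132.1000.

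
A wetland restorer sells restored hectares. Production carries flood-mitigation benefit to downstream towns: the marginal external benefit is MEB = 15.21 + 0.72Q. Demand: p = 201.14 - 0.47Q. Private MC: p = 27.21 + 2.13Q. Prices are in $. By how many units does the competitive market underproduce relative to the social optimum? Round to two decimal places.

Market equilibrium (private): 27.21 + 2.13Q = 201.14 - 0.47Q → Q_m = 66.8962.
Social marginal cost = private MC − MEB = 12.00 + 1.41Q.
Set SMC = demand: 12.00 + 1.41Q = 201.14 - 0.47Q → Q* = 100.6064.
Gap = |66.8962 − 100.6064| = 33.7102.

33.71 units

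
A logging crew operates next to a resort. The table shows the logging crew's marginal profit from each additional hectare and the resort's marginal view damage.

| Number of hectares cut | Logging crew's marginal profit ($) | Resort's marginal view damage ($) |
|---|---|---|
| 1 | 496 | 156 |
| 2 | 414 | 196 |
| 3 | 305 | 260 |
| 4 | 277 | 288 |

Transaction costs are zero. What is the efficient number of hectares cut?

Bargaining reaches the level where marginal profit last exceeds marginal view damage.
That holds through level 3 (305 ≥ 260) but not at 4 (277 < 288).

3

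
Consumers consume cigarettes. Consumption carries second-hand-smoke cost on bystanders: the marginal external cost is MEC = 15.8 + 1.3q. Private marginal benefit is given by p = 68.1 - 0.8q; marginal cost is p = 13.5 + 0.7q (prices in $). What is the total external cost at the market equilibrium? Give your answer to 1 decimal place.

Market equilibrium (private): 13.5 + 0.7q = 68.1 - 0.8q → q_m = 36.4000.
Total external cost = ∫₀^{q_m} (15.8 + 1.3q) dq = 15.8×36.4000 + ½×1.3×36.4000² = 1436.3440.

$1436.3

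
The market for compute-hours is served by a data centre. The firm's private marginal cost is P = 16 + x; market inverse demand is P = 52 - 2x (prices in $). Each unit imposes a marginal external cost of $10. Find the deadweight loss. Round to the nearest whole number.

Market equilibrium (private): 16 + x = 52 - 2x → x_m = 12.0000.
Social marginal cost = private MC + MEC = 26 + x.
Set SMC = demand: 26 + x = 52 - 2x → x* = 8.6667.
Between x* and x_m the wedge SMC − demand runs linearly from 0 to MEC(x_m), so the loss is a triangle.
DWL = ½ × 3.3333 × 10.0000 = 16.6665.

DWL = $17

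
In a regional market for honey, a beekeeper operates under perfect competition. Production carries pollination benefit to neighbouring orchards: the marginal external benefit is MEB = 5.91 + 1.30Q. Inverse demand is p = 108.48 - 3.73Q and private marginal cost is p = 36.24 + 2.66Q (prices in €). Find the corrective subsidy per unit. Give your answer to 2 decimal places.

Social marginal cost = private MC − MEB = 30.33 + 1.36Q.
Set SMC = demand: 30.33 + 1.36Q = 108.48 - 3.73Q → Q* = 15.3536.
The Pigouvian subsidy equals MEB at Q*: 5.91 + 1.30×15.3536 = 25.8697.

subsidy = €25.87 per unit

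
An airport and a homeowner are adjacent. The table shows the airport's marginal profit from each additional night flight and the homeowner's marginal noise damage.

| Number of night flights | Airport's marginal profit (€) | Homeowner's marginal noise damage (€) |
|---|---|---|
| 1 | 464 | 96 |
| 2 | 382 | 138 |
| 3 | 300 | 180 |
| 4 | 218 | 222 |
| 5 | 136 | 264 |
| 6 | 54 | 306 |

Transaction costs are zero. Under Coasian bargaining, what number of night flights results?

Bargaining reaches the level where marginal profit last exceeds marginal noise damage.
That holds through level 3 (300 ≥ 180) but not at 4 (218 < 222).

3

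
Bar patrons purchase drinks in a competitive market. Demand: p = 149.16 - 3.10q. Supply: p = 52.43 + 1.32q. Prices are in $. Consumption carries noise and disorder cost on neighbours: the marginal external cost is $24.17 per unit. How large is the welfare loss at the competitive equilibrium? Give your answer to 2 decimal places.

DWL = $66.08

Market equilibrium (private): 52.43 + 1.32q = 149.16 - 3.10q → q_m = 21.8846.
Social marginal benefit = demand − MEC = 124.99 - 3.10q.
Set SMB = MC: 124.99 - 3.10q = 52.43 + 1.32q → q* = 16.4163.
The welfare-loss triangle has base |q_m − q*| and height MEC(q_m) (the vertical gap between SMB and MC is zero at q* and MEC at q_m).
DWL = ½ × 5.4683 × 24.1700 = 66.0844.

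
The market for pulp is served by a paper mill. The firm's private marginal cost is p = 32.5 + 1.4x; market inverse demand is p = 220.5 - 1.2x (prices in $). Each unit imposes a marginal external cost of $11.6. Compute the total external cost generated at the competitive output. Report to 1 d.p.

$838.8

Market equilibrium (private): 32.5 + 1.4x = 220.5 - 1.2x → x_m = 72.3077.
Total external cost = MEC × x_m = 11.6 × 72.3077 = 838.7693.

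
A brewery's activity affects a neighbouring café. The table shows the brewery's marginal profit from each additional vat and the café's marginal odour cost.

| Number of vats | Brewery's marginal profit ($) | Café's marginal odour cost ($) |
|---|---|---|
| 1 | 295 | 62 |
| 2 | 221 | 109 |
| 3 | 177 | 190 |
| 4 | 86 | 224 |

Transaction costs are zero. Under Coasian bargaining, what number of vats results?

Bargaining reaches the level where marginal profit last exceeds marginal odour cost.
That holds through level 2 (221 ≥ 109) but not at 3 (177 < 190).

2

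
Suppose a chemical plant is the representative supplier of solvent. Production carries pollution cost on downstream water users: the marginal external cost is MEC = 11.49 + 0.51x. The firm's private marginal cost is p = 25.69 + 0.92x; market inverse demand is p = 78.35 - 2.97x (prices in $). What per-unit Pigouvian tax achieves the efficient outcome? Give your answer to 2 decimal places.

Social marginal cost = private MC + MEC = 37.18 + 1.43x.
Set SMC = demand: 37.18 + 1.43x = 78.35 - 2.97x → x* = 9.3568.
The Pigouvian tax equals MEC at x*: 11.49 + 0.51×9.3568 = 16.2620.

tax = $16.26 per unit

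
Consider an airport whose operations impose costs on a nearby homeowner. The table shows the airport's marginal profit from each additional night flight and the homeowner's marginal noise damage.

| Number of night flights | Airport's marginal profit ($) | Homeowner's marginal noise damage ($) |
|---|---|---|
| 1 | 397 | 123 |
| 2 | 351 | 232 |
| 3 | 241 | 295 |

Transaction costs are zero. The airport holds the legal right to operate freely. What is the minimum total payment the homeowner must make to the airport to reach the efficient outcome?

$241

Left alone the airport would choose level 3 (marginal profit stays positive).
Efficient level: k* = 2 (marginal profit ≥ marginal noise damage through 2).
The homeowner must at least cover the airport's forgone profit from cutting 3→2: 241 = 241.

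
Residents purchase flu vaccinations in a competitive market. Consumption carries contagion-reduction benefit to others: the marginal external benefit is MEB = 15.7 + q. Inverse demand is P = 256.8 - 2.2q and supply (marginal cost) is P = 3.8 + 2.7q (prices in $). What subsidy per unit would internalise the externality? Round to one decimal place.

subsidy = $84.6 per unit

Social marginal benefit = demand + MEB = 272.5 - 1.2q.
Set SMB = MC: 272.5 - 1.2q = 3.8 + 2.7q → q* = 68.8974.
The Pigouvian subsidy equals MEB at q*: 15.7 + 1.0×68.8974 = 84.5974.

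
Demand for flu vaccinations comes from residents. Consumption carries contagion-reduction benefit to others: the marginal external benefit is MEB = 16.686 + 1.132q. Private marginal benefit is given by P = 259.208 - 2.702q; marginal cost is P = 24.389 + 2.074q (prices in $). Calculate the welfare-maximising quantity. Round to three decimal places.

q* = 69.019

Social marginal benefit = demand + MEB = 275.894 - 1.570q.
Set SMB = MC: 275.894 - 1.570q = 24.389 + 2.074q → q* = 69.0189.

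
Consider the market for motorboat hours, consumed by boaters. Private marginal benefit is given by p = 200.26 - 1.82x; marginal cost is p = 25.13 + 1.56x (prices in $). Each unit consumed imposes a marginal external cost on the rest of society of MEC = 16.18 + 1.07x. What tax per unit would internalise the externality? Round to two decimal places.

Social marginal benefit = demand − MEC = 184.08 - 2.89x.
Set SMB = MC: 184.08 - 2.89x = 25.13 + 1.56x → x* = 35.7191.
The Pigouvian tax equals MEC at x*: 16.18 + 1.07×35.7191 = 54.3994.

tax = $54.40 per unit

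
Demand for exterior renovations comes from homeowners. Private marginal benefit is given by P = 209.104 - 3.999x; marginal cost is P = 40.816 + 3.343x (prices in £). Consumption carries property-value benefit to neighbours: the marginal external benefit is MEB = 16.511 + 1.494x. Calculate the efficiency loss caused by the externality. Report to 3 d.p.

DWL = £220.256

Market equilibrium (private): 40.816 + 3.343x = 209.104 - 3.999x → x_m = 22.9213.
Social marginal benefit = demand + MEB = 225.615 - 2.505x.
Set SMB = MC: 225.615 - 2.505x = 40.816 + 3.343x → x* = 31.6004.
The loss is the area between SMB and MC from x* to x_m; with linear curves that's a triangle of height MEB(x_m).
DWL = ½ × 8.6791 × 50.7554 = 220.2556.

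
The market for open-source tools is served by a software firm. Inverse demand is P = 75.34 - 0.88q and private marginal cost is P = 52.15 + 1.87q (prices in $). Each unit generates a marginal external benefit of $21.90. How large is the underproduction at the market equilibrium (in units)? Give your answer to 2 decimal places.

7.96 units

Market equilibrium (private): 52.15 + 1.87q = 75.34 - 0.88q → q_m = 8.4327.
Social marginal cost = private MC − MEB = 30.25 + 1.87q.
Set SMC = demand: 30.25 + 1.87q = 75.34 - 0.88q → q* = 16.3964.
Gap = |8.4327 − 16.3964| = 7.9637.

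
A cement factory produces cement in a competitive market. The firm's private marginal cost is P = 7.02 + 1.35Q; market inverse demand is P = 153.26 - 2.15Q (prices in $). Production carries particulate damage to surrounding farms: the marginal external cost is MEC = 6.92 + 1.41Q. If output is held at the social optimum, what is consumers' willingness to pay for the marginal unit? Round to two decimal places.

P = $92.25

Social marginal cost = private MC + MEC = 13.94 + 2.76Q.
Set SMC = demand: 13.94 + 2.76Q = 153.26 - 2.15Q → Q* = 28.3747.
Consumer price on the demand curve at Q*: 153.26 − 2.15×28.3747 = 92.2544.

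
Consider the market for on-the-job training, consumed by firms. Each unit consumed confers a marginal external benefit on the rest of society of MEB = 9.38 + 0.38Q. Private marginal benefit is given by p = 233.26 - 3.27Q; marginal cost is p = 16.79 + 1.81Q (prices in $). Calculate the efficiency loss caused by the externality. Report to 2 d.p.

DWL = $69.57

Market equilibrium (private): 16.79 + 1.81Q = 233.26 - 3.27Q → Q_m = 42.6122.
Social marginal benefit = demand + MEB = 242.64 - 2.89Q.
Set SMB = MC: 242.64 - 2.89Q = 16.79 + 1.81Q → Q* = 48.0532.
Height of the DWL triangle at Q_m is SMB(Q_m) − MC(Q_m) = MEB(Q_m) = 25.5726.
DWL = ½ × 5.4410 × 25.5726 = 69.5703.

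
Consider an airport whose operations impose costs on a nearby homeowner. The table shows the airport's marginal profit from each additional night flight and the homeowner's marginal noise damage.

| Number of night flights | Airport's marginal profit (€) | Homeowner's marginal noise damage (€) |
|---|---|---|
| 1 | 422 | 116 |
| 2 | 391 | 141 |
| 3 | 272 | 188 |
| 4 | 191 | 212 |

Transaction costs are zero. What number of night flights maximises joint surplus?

3

Bargaining reaches the level where marginal profit last exceeds marginal noise damage.
That holds through level 3 (272 ≥ 188) but not at 4 (191 < 212).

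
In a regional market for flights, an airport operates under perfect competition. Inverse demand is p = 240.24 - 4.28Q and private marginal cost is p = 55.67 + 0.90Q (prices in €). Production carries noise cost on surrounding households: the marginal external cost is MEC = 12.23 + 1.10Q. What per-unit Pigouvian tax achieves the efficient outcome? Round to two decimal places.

tax = €42.42 per unit

Social marginal cost = private MC + MEC = 67.90 + 2.00Q.
Set SMC = demand: 67.90 + 2.00Q = 240.24 - 4.28Q → Q* = 27.4427.
The Pigouvian tax equals MEC at Q*: 12.23 + 1.10×27.4427 = 42.4170.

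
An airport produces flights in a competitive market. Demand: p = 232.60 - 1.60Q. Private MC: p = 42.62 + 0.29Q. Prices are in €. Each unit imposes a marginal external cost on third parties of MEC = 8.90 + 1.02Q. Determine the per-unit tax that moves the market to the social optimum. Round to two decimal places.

Social marginal cost = private MC + MEC = 51.52 + 1.31Q.
Set SMC = demand: 51.52 + 1.31Q = 232.60 - 1.60Q → Q* = 62.2268.
The Pigouvian tax equals MEC at Q*: 8.90 + 1.02×62.2268 = 72.3713.

tax = €72.37 per unit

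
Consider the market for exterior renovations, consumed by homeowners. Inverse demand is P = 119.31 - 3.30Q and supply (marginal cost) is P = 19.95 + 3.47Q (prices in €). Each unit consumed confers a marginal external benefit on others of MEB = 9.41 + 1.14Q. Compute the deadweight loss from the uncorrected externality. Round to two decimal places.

Market equilibrium (private): 19.95 + 3.47Q = 119.31 - 3.30Q → Q_m = 14.6765.
Social marginal benefit = demand + MEB = 128.72 - 2.16Q.
Set SMB = MC: 128.72 - 2.16Q = 19.95 + 3.47Q → Q* = 19.3197.
Between Q* and Q_m the wedge SMB − MC runs linearly from 0 to MEB(Q_m), so the loss is a triangle.
DWL = ½ × 4.6432 × 26.1412 = 60.6894.

DWL = €60.69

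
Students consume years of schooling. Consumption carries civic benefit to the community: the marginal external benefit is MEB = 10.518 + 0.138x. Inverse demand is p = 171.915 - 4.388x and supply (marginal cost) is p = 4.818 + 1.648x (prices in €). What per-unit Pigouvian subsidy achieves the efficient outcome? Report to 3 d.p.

Social marginal benefit = demand + MEB = 182.433 - 4.250x.
Set SMB = MC: 182.433 - 4.250x = 4.818 + 1.648x → x* = 30.1144.
The Pigouvian subsidy equals MEB at x*: 10.518 + 0.138×30.1144 = 14.6738.

subsidy = €14.674 per unit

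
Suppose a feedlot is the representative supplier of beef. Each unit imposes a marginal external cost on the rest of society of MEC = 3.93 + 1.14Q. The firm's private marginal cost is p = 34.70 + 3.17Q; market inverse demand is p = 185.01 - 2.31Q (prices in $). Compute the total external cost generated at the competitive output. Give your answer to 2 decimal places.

$536.63

Market equilibrium (private): 34.70 + 3.17Q = 185.01 - 2.31Q → Q_m = 27.4288.
Total external cost = ∫₀^{Q_m} (3.93 + 1.14Q) dQ = 3.93×27.4288 + ½×1.14×27.4288² = 536.6285.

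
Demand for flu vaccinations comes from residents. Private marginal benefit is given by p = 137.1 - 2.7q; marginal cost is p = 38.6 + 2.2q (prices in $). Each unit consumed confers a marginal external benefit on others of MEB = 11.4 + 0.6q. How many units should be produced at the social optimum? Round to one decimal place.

Social marginal benefit = demand + MEB = 148.5 - 2.1q.
Set SMB = MC: 148.5 - 2.1q = 38.6 + 2.2q → q* = 25.5581.

q* = 25.6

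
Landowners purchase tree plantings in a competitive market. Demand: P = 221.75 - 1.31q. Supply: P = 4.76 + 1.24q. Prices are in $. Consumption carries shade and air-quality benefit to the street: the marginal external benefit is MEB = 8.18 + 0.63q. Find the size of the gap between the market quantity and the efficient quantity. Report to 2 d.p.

Market equilibrium (private): 4.76 + 1.24q = 221.75 - 1.31q → q_m = 85.0941.
Social marginal benefit = demand + MEB = 229.93 - 0.68q.
Set SMB = MC: 229.93 - 0.68q = 4.76 + 1.24q → q* = 117.2760.
Gap = |85.0941 − 117.2760| = 32.1819.

32.18 units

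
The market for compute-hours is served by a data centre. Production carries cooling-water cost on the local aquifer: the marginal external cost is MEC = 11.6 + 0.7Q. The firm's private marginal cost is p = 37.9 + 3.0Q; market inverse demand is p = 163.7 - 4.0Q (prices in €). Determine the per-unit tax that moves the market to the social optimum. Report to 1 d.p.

Social marginal cost = private MC + MEC = 49.5 + 3.7Q.
Set SMC = demand: 49.5 + 3.7Q = 163.7 - 4.0Q → Q* = 14.8312.
The Pigouvian tax equals MEC at Q*: 11.6 + 0.7×14.8312 = 21.9818.

tax = €22.0 per unit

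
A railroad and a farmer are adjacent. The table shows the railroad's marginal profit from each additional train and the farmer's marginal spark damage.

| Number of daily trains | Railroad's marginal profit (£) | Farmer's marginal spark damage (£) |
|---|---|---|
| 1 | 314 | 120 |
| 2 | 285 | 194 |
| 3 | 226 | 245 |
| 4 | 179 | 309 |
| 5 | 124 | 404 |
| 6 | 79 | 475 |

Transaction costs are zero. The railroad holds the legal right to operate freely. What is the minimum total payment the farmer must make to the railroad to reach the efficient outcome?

£608

Left alone the railroad would choose level 6 (marginal profit stays positive).
Efficient level: k* = 2 (marginal profit ≥ marginal spark damage through 2).
The farmer must at least cover the railroad's forgone profit from cutting 6→2: 226 + 179 + 124 + 79 = 608.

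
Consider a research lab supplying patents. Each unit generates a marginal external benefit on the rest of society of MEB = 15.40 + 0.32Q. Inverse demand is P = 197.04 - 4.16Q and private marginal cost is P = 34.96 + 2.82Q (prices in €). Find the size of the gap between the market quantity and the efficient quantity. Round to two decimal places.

3.43 units

Market equilibrium (private): 34.96 + 2.82Q = 197.04 - 4.16Q → Q_m = 23.2206.
Social marginal cost = private MC − MEB = 19.56 + 2.50Q.
Set SMC = demand: 19.56 + 2.50Q = 197.04 - 4.16Q → Q* = 26.6486.
Gap = |23.2206 − 26.6486| = 3.4280.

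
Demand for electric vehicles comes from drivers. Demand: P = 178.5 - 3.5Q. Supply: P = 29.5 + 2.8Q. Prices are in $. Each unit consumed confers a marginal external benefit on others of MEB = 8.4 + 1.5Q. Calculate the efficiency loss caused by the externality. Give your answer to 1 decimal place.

Market equilibrium (private): 29.5 + 2.8Q = 178.5 - 3.5Q → Q_m = 23.6508.
Social marginal benefit = demand + MEB = 186.9 - 2.0Q.
Set SMB = MC: 186.9 - 2.0Q = 29.5 + 2.8Q → Q* = 32.7917.
The loss is the area between SMB and MC from Q* to Q_m; with linear curves that's a triangle of height MEB(Q_m).
DWL = ½ × 9.1409 × 43.8762 = 200.5340.

DWL = $200.5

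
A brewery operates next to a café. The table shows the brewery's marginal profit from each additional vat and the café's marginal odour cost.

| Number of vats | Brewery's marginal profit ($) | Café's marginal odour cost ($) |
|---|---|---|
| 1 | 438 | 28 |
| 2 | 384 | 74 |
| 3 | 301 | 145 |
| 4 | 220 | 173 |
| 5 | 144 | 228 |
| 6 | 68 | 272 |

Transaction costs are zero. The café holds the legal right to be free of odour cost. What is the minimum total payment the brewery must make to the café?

Efficient level: marginal profit ≥ marginal odour cost through level 4, so k* = 4.
With the café holding the right, the brewery must at least compensate total damage at k*: 28 + 74 + 145 + 173 = 420.

$420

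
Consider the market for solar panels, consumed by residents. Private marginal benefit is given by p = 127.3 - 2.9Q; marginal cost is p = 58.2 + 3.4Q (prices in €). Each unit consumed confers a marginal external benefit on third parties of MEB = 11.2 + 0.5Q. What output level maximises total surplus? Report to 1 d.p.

Q* = 13.8

Social marginal benefit = demand + MEB = 138.5 - 2.4Q.
Set SMB = MC: 138.5 - 2.4Q = 58.2 + 3.4Q → Q* = 13.8448.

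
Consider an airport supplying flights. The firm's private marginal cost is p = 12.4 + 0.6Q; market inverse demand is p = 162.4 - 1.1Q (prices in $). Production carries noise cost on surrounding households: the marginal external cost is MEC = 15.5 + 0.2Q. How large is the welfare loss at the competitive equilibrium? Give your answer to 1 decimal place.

DWL = $289.1

Market equilibrium (private): 12.4 + 0.6Q = 162.4 - 1.1Q → Q_m = 88.2353.
Social marginal cost = private MC + MEC = 27.9 + 0.8Q.
Set SMC = demand: 27.9 + 0.8Q = 162.4 - 1.1Q → Q* = 70.7895.
Height of the DWL triangle at Q_m is SMC(Q_m) − demand(Q_m) = MEC(Q_m) = 33.1471.
DWL = ½ × 17.4458 × 33.1471 = 289.1388.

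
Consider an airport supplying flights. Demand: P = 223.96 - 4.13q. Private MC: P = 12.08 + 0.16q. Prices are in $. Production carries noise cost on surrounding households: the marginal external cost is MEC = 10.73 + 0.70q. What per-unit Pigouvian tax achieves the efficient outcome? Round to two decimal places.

tax = $38.95 per unit

Social marginal cost = private MC + MEC = 22.81 + 0.86q.
Set SMC = demand: 22.81 + 0.86q = 223.96 - 4.13q → q* = 40.3106.
The Pigouvian tax equals MEC at q*: 10.73 + 0.70×40.3106 = 38.9474.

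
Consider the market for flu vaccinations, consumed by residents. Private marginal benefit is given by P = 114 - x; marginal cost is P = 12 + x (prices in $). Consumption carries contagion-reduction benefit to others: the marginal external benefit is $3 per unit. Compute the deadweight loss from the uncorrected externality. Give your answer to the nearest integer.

Market equilibrium (private): 12 + x = 114 - x → x_m = 51.0000.
Social marginal benefit = demand + MEB = 117 - x.
Set SMB = MC: 117 - x = 12 + x → x* = 52.5000.
Height of the DWL triangle at x_m is SMB(x_m) − MC(x_m) = MEB(x_m) = 3.0000.
DWL = ½ × 1.5000 × 3.0000 = 2.2500.

DWL = $2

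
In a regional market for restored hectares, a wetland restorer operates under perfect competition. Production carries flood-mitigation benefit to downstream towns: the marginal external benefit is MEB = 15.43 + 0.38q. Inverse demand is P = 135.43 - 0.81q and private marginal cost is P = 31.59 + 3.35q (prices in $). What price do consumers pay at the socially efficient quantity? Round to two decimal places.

P = $109.87

Social marginal cost = private MC − MEB = 16.16 + 2.97q.
Set SMC = demand: 16.16 + 2.97q = 135.43 - 0.81q → q* = 31.5529.
Consumer price on the demand curve at q*: 135.43 − 0.81×31.5529 = 109.8722.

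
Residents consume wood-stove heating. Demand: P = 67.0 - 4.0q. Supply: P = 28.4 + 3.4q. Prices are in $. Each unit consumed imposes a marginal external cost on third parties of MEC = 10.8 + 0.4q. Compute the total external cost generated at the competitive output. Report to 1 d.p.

$61.8

Market equilibrium (private): 28.4 + 3.4q = 67.0 - 4.0q → q_m = 5.2162.
Total external cost = ∫₀^{q_m} (10.8 + 0.4q) dq = 10.8×5.2162 + ½×0.4×5.2162² = 61.7767.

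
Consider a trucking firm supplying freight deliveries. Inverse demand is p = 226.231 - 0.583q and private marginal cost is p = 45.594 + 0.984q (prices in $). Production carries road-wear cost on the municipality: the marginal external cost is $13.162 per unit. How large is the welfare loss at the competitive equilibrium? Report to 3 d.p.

Market equilibrium (private): 45.594 + 0.984q = 226.231 - 0.583q → q_m = 115.2757.
Social marginal cost = private MC + MEC = 58.756 + 0.984q.
Set SMC = demand: 58.756 + 0.984q = 226.231 - 0.583q → q* = 106.8762.
The loss is the area between SMC and demand from q* to q_m; with linear curves that's a triangle of height MEC(q_m).
DWL = ½ × 8.3995 × 13.1620 = 55.2771.

DWL = $55.277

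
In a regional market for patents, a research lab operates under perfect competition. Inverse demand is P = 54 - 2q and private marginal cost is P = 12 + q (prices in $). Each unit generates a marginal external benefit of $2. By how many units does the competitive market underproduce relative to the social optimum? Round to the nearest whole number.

1 units

Market equilibrium (private): 12 + q = 54 - 2q → q_m = 14.0000.
Social marginal cost = private MC − MEB = 10 + q.
Set SMC = demand: 10 + q = 54 - 2q → q* = 14.6667.
Gap = |14.0000 − 14.6667| = 0.6667.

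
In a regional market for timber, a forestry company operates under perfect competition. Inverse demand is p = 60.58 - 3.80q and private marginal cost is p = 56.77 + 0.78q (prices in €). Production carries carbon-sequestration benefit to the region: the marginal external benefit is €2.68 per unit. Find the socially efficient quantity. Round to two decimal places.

Social marginal cost = private MC − MEB = 54.09 + 0.78q.
Set SMC = demand: 54.09 + 0.78q = 60.58 - 3.80q → q* = 1.4170.

q* = 1.42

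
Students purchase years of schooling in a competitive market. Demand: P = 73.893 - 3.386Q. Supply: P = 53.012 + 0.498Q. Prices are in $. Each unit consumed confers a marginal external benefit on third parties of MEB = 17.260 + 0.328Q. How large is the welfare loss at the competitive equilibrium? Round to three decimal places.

Market equilibrium (private): 53.012 + 0.498Q = 73.893 - 3.386Q → Q_m = 5.3762.
Social marginal benefit = demand + MEB = 91.153 - 3.058Q.
Set SMB = MC: 91.153 - 3.058Q = 53.012 + 0.498Q → Q* = 10.7258.
Between Q* and Q_m the wedge SMB − MC runs linearly from 0 to MEB(Q_m), so the loss is a triangle.
DWL = ½ × 5.3496 × 19.0234 = 50.8838.

DWL = $50.884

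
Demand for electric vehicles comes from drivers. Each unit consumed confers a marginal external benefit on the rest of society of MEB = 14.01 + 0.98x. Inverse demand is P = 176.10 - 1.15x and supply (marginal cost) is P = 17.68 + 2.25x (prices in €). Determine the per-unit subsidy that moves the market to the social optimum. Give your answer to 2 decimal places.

Social marginal benefit = demand + MEB = 190.11 - 0.17x.
Set SMB = MC: 190.11 - 0.17x = 17.68 + 2.25x → x* = 71.2521.
The Pigouvian subsidy equals MEB at x*: 14.01 + 0.98×71.2521 = 83.8371.

subsidy = €83.84 per unit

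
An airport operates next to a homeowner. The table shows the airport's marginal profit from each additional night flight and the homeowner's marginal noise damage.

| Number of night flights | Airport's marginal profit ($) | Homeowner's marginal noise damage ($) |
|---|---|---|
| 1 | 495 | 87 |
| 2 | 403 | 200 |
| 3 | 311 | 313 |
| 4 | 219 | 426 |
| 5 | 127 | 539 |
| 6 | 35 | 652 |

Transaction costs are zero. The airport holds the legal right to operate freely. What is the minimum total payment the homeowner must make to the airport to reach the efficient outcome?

Left alone the airport would choose level 6 (marginal profit stays positive).
Efficient level: k* = 2 (marginal profit ≥ marginal noise damage through 2).
The homeowner must at least cover the airport's forgone profit from cutting 6→2: 311 + 219 + 127 + 35 = 692.

$692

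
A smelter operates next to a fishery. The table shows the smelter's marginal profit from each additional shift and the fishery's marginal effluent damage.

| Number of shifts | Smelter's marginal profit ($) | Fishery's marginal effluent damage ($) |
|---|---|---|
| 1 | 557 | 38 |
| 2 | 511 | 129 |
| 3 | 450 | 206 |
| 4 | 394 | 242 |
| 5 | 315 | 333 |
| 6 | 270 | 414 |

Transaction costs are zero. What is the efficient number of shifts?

Bargaining reaches the level where marginal profit last exceeds marginal effluent damage.
That holds through level 4 (394 ≥ 242) but not at 5 (315 < 333).

4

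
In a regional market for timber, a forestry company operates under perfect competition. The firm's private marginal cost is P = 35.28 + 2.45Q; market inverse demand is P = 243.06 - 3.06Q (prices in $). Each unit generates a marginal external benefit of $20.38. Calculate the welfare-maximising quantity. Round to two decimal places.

Q* = 41.41

Social marginal cost = private MC − MEB = 14.90 + 2.45Q.
Set SMC = demand: 14.90 + 2.45Q = 243.06 - 3.06Q → Q* = 41.4083.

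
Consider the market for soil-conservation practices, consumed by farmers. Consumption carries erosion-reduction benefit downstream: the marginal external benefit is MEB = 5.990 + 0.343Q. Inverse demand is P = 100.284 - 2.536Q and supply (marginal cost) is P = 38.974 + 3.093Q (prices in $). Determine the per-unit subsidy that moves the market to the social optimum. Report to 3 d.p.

subsidy = $10.357 per unit

Social marginal benefit = demand + MEB = 106.274 - 2.193Q.
Set SMB = MC: 106.274 - 2.193Q = 38.974 + 3.093Q → Q* = 12.7317.
The Pigouvian subsidy equals MEB at Q*: 5.990 + 0.343×12.7317 = 10.3570.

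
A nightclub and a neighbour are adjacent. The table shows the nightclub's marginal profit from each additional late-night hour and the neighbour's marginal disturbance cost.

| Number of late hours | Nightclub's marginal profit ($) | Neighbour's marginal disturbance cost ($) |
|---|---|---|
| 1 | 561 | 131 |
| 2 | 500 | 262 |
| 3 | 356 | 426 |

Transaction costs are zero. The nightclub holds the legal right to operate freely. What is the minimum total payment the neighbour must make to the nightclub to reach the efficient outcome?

$356

Left alone the nightclub would choose level 3 (marginal profit stays positive).
Efficient level: k* = 2 (marginal profit ≥ marginal disturbance cost through 2).
The neighbour must at least cover the nightclub's forgone profit from cutting 3→2: 356 = 356.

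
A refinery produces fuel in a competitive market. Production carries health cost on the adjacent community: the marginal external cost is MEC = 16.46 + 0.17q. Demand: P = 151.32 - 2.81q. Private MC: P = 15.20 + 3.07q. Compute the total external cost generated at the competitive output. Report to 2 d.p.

Market equilibrium (private): 15.20 + 3.07q = 151.32 - 2.81q → q_m = 23.1497.
Total external cost = ∫₀^{q_m} (16.46 + 0.17q) dq = 16.46×23.1497 + ½×0.17×23.1497² = 426.5963.

426.60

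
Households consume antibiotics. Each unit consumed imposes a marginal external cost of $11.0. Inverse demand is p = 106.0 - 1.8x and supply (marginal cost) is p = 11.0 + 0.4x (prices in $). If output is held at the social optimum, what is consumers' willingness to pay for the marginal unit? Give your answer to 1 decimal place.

Social marginal benefit = demand − MEC = 95.0 - 1.8x.
Set SMB = MC: 95.0 - 1.8x = 11.0 + 0.4x → x* = 38.1818.
Consumer price on the demand curve at x*: 106.0 − 1.8×38.1818 = 37.2728.

P = $37.3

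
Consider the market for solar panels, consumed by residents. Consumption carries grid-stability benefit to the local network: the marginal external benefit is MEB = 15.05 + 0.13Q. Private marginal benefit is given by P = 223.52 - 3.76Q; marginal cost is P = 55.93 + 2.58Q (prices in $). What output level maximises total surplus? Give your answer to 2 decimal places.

Q* = 29.41

Social marginal benefit = demand + MEB = 238.57 - 3.63Q.
Set SMB = MC: 238.57 - 3.63Q = 55.93 + 2.58Q → Q* = 29.4106.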